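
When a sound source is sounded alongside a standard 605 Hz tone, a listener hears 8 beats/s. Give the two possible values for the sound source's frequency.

|f − 605| = 8, so f = 605 ± 8.

597 Hz or 613 Hz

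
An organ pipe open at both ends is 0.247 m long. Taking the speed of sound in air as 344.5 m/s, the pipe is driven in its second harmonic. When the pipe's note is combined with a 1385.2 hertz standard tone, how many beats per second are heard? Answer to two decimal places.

Open pipe: f_n = n·v/(2L) = 2·344.5/(2·0.247) = 1394.7368 Hz.
f_beat = |1394.7368 − 1385.2| = 9.54 Hz.

9.54 Hz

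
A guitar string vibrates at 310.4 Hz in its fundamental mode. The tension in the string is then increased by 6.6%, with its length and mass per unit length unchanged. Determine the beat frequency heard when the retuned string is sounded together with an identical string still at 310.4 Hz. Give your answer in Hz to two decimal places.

10.08 Hz

For a string, f ∝ √T, so the new frequency is 310.4·√1.066 = 320.4795 Hz.
f_beat = |320.4795 − 310.4| = 10.08 Hz.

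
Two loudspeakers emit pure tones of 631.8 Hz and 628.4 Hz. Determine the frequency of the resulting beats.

3.4 Hz

The beat frequency equals the magnitude of the frequency difference.
|631.8 − 628.4| = 3.4 Hz.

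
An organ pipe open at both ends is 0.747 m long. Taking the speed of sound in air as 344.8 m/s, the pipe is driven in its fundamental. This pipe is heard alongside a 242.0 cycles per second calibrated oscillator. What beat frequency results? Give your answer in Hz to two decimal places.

Open pipe: f_n = n·v/(2L) = 1·344.8/(2·0.747) = 230.7898 Hz.
f_beat = |230.7898 − 242.0| = 11.21 Hz.

11.21 Hz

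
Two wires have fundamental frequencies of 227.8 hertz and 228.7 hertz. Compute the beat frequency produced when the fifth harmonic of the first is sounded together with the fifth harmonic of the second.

4.5 Hz

Fifth harmonic of the first: 5·227.8 = 1139.0 Hz.
Fifth harmonic of the second: 5·228.7 = 1143.5 Hz.
f_beat = |1139.0 − 1143.5| = 4.5 Hz.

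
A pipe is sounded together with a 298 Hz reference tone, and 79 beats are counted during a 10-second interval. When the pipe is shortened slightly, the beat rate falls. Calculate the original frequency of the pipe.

290.1 Hz

Beat frequency = 79/10 = 7.9 Hz.
|f − 298| = 7.9, so the pipe was at either 290.1 Hz or 305.9 Hz.
A shorter pipe has a higher fundamental; the adjustment raises the pipe's frequency.
The beat rate fell, so the adjustment moved the pipe toward 298 Hz — it must have started below the reference.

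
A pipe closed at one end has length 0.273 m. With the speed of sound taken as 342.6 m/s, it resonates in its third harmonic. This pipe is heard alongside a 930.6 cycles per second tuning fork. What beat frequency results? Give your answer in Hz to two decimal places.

Closed pipe (odd harmonics): f_n = n·v/(4L) = 3·342.6/(4·0.273) = 941.2088 Hz.
f_beat = |941.2088 − 930.6| = 10.61 Hz.

10.61 Hz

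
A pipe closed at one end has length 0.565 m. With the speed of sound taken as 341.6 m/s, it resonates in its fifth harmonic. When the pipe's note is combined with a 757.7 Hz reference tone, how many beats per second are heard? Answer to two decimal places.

Closed pipe (odd harmonics): f_n = n·v/(4L) = 5·341.6/(4·0.565) = 755.7522 Hz.
f_beat = |755.7522 − 757.7| = 1.95 Hz.

1.95 Hz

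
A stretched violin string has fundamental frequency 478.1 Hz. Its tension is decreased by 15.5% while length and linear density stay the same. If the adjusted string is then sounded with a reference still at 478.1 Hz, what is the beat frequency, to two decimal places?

For a string, f ∝ √T, so the new frequency is 478.1·√0.845 = 439.4881 Hz.
f_beat = |439.4881 − 478.1| = 38.61 Hz.

38.61 Hz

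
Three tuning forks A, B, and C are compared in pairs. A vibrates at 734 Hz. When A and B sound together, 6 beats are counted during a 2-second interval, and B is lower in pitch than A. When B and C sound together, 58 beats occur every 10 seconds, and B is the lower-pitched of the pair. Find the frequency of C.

736.8 Hz

A–B: Beat frequency = 6/2 = 3 Hz.
B is below A, so f_B = 734 − 3 = 731 Hz.
B–C: Beat frequency = 58/10 = 5.8 Hz.
C is above B, so f_C = 731 + 5.8 = 736.8 Hz.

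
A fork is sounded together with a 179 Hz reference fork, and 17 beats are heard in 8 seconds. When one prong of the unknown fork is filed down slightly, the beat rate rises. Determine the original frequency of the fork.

181.125 Hz

Beat frequency = 17/8 = 2.125 Hz.
|f − 179| = 2.125, so the fork was at either 176.875 Hz or 181.125 Hz.
Filing a prong removes mass and raises the fork's frequency; the adjustment raises the fork's frequency.
The beat rate rose, so the adjustment moved the fork further from 179 Hz — it was already above the reference.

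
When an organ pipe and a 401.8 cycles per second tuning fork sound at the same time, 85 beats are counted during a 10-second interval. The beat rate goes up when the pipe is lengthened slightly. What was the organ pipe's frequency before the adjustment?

393.3 Hz

Beat frequency = 85/10 = 8.5 Hz.
|f − 401.8| = 8.5, so the organ pipe was at either 393.3 Hz or 410.3 Hz.
A longer pipe has a lower fundamental; the adjustment lowers the organ pipe's frequency.
The beat rate rose, so the adjustment moved the organ pipe further from 401.8 Hz — it was already below the reference.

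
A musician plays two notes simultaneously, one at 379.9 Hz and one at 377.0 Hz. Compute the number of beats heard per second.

f_beat = |f₁ − f₂|.
|379.9 − 377.0| = 2.9 Hz.

2.9 Hz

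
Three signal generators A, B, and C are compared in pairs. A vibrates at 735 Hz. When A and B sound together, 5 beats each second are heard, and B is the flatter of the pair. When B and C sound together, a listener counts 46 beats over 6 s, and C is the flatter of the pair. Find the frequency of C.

722.3333 Hz

B is below A, so f_B = 735 − 5 = 730 Hz.
B–C: Beat frequency = 46/6 = 7.6667 Hz.
C is below B, so f_C = 730 − 7.6667 = 722.3333 Hz.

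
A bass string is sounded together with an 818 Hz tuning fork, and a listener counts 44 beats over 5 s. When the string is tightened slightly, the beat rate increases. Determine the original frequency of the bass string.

Beat frequency = 44/5 = 8.8 Hz.
|f − 818| = 8.8, so the bass string was at either 809.2 Hz or 826.8 Hz.
Increasing tension raises a string's frequency; the adjustment raises the bass string's frequency.
The beat rate rose, so the adjustment moved the bass string further from 818 Hz — it was already above the reference.

826.8 Hz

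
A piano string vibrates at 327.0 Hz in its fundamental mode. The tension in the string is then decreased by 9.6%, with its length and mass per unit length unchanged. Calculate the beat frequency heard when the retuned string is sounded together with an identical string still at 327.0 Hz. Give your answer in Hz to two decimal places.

16.09 Hz

For a string, f ∝ √T, so the new frequency is 327.0·√0.904 = 310.9081 Hz.
f_beat = |310.9081 − 327.0| = 16.09 Hz.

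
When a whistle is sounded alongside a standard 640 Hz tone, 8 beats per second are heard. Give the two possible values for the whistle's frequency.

|f − 640| = 8, so f = 640 ± 8.

632 Hz or 648 Hz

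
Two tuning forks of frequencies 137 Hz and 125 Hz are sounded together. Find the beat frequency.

f_beat = |f₁ − f₂|.
|137 − 125| = 12 Hz.

12 Hz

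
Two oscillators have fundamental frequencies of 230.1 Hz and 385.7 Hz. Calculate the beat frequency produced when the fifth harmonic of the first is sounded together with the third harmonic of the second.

Fifth harmonic of the first: 5·230.1 = 1150.5 Hz.
Third harmonic of the second: 3·385.7 = 1157.1 Hz.
f_beat = |1150.5 − 1157.1| = 6.6 Hz.

6.6 Hz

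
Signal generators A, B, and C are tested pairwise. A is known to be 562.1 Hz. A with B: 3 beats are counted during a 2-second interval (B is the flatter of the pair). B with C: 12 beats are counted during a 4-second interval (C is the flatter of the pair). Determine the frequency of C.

A–B: Beat frequency = 3/2 = 1.5 Hz.
B is below A, so f_B = 562.1 − 1.5 = 560.6 Hz.
B–C: Beat frequency = 12/4 = 3 Hz.
C is below B, so f_C = 560.6 − 3 = 557.6 Hz.

557.6 Hz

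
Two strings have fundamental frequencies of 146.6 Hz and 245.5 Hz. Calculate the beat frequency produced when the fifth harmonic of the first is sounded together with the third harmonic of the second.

Fifth harmonic of the first: 5·146.6 = 733.0 Hz.
Third harmonic of the second: 3·245.5 = 736.5 Hz.
f_beat = |733.0 − 736.5| = 3.5 Hz.

3.5 Hz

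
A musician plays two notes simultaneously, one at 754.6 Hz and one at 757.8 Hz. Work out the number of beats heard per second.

3.2 Hz

The beat frequency equals the magnitude of the frequency difference.
|754.6 − 757.8| = 3.2 Hz.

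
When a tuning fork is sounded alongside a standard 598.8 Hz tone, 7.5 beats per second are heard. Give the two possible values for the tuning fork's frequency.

|f − 598.8| = 7.5, so f = 598.8 ± 7.5.

591.3 Hz or 606.3 Hz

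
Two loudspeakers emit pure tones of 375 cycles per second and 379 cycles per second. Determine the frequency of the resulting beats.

The beat frequency equals the magnitude of the frequency difference.
|375 − 379| = 4 Hz.

4 Hz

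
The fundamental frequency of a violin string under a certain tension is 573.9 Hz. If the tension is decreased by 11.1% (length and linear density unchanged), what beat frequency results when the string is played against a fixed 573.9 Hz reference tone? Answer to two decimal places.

For a string, f ∝ √T, so the new frequency is 573.9·√0.889 = 541.1119 Hz.
f_beat = |541.1119 − 573.9| = 32.79 Hz.

32.79 Hz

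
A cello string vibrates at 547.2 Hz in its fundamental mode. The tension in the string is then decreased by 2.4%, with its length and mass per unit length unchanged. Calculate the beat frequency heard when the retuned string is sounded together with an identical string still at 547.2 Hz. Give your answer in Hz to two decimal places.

For a string, f ∝ √T, so the new frequency is 547.2·√0.976 = 540.5937 Hz.
f_beat = |540.5937 − 547.2| = 6.61 Hz.

6.61 Hz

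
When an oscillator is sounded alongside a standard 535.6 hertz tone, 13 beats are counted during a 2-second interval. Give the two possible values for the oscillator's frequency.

Beat frequency = 13/2 = 6.5 Hz.
|f − 535.6| = 6.5, so f = 535.6 ± 6.5.

529.1 Hz or 542.1 Hz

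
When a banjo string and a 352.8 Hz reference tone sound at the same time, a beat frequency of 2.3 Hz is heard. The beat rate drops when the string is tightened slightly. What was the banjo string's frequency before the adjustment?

350.5 Hz

|f − 352.8| = 2.3, so the banjo string was at either 350.5 Hz or 355.1 Hz.
Increasing tension raises a string's frequency; the adjustment raises the banjo string's frequency.
The beat rate fell, so the adjustment moved the banjo string toward 352.8 Hz — it must have started below the reference.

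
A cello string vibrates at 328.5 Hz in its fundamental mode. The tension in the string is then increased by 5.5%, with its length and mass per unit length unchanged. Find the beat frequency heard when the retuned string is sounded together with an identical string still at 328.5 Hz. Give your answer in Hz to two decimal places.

For a string, f ∝ √T, so the new frequency is 328.5·√1.055 = 337.4128 Hz.
f_beat = |337.4128 − 328.5| = 8.91 Hz.

8.91 Hz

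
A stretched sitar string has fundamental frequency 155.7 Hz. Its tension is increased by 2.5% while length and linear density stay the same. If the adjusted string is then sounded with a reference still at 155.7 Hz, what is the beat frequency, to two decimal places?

1.93 Hz

For a string, f ∝ √T, so the new frequency is 155.7·√1.025 = 157.6342 Hz.
f_beat = |157.6342 − 155.7| = 1.93 Hz.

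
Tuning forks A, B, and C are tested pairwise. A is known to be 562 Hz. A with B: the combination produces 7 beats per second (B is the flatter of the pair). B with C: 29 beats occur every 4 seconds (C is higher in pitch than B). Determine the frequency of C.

B is below A, so f_B = 562 − 7 = 555 Hz.
B–C: Beat frequency = 29/4 = 7.25 Hz.
C is above B, so f_C = 555 + 7.25 = 562.25 Hz.

562.25 Hz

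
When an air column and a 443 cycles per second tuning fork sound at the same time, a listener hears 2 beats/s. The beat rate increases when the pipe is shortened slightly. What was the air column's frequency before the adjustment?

445 Hz

|f − 443| = 2, so the air column was at either 441 Hz or 445 Hz.
A shorter pipe has a higher fundamental; the adjustment raises the air column's frequency.
The beat rate rose, so the adjustment moved the air column further from 443 Hz — it was already above the reference.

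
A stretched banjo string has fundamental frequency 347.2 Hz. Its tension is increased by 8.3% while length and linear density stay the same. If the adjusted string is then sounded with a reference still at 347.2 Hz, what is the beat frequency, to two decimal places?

For a string, f ∝ √T, so the new frequency is 347.2·√1.083 = 361.3216 Hz.
f_beat = |361.3216 − 347.2| = 14.12 Hz.

14.12 Hz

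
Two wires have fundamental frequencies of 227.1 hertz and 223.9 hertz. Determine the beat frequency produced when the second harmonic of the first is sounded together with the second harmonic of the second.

6.4 Hz

Second harmonic of the first: 2·227.1 = 454.2 Hz.
Second harmonic of the second: 2·223.9 = 447.8 Hz.
f_beat = |454.2 − 447.8| = 6.4 Hz.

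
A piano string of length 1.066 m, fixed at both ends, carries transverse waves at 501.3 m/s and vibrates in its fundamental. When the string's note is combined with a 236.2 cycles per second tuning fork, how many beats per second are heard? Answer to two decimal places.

1.07 Hz

For a string fixed at both ends, f_n = n·v/(2L) = 1·501.3/(2·1.066) = 235.1313 Hz.
f_beat = |235.1313 − 236.2| = 1.07 Hz.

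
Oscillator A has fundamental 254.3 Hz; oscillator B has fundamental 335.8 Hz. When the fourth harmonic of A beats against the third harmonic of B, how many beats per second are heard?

Fourth harmonic of the first: 4·254.3 = 1017.2 Hz.
Third harmonic of the second: 3·335.8 = 1007.4 Hz.
f_beat = |1017.2 − 1007.4| = 9.8 Hz.

9.8 Hz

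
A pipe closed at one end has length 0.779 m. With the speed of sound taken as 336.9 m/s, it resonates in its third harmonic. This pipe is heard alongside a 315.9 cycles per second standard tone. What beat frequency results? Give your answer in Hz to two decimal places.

8.46 Hz

Closed pipe (odd harmonics): f_n = n·v/(4L) = 3·336.9/(4·0.779) = 324.3582 Hz.
f_beat = |324.3582 − 315.9| = 8.46 Hz.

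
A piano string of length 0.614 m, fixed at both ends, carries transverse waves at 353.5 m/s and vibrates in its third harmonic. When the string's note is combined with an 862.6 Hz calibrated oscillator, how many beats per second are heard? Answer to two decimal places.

For a string fixed at both ends, f_n = n·v/(2L) = 3·353.5/(2·0.614) = 863.5993 Hz.
f_beat = |863.5993 − 862.6| = 1.00 Hz.

1.00 Hz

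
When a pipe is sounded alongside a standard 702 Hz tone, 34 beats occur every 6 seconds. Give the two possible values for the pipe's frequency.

696.3333 Hz or 707.6667 Hz

Beat frequency = 34/6 = 5.6667 Hz.
|f − 702| = 5.6667, so f = 702 ± 5.6667.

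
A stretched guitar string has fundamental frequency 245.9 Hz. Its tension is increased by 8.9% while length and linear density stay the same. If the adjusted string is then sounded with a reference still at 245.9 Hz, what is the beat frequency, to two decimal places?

10.71 Hz

For a string, f ∝ √T, so the new frequency is 245.9·√1.089 = 256.6093 Hz.
f_beat = |256.6093 − 245.9| = 10.71 Hz.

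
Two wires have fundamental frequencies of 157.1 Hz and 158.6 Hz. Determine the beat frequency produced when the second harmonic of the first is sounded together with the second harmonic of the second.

Second harmonic of the first: 2·157.1 = 314.2 Hz.
Second harmonic of the second: 2·158.6 = 317.2 Hz.
f_beat = |314.2 − 317.2| = 3.0 Hz.

3.0 Hz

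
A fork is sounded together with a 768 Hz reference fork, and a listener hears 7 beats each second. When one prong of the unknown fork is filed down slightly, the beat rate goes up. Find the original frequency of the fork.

|f − 768| = 7, so the fork was at either 761 Hz or 775 Hz.
Filing a prong removes mass and raises the fork's frequency; the adjustment raises the fork's frequency.
The beat rate rose, so the adjustment moved the fork further from 768 Hz — it was already above the reference.

775 Hz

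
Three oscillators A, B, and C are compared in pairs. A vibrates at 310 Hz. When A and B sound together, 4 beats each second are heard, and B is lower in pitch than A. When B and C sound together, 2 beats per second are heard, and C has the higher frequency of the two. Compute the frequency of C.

308 Hz

B is below A, so f_B = 310 − 4 = 306 Hz.
C is above B, so f_C = 306 + 2 = 308 Hz.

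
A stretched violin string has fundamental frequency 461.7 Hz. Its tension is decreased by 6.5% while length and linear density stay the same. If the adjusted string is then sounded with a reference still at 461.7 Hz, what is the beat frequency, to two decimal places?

For a string, f ∝ √T, so the new frequency is 461.7·√0.935 = 446.4427 Hz.
f_beat = |446.4427 − 461.7| = 15.26 Hz.

15.26 Hz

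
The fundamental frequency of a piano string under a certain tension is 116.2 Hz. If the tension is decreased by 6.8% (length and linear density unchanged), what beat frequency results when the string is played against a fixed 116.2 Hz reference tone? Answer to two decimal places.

For a string, f ∝ √T, so the new frequency is 116.2·√0.932 = 112.1797 Hz.
f_beat = |112.1797 − 116.2| = 4.02 Hz.

4.02 Hz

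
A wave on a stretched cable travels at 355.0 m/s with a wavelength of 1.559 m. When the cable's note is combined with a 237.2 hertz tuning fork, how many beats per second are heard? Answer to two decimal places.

9.49 Hz

Source frequency f = v/λ = 355.0/1.559 = 227.7101 Hz.
f_beat = |227.7101 − 237.2| = 9.49 Hz.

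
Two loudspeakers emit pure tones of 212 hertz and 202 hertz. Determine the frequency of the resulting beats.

10 Hz

f_beat = |f₁ − f₂|.
|212 − 202| = 10 Hz.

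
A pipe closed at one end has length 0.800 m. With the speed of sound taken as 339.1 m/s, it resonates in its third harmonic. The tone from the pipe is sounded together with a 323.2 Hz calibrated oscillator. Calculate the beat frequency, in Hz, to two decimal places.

Closed pipe (odd harmonics): f_n = n·v/(4L) = 3·339.1/(4·0.800) = 317.9062 Hz.
f_beat = |317.9062 − 323.2| = 5.29 Hz.

5.29 Hz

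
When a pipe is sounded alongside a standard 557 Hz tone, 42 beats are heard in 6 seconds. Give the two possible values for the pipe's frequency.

550 Hz or 564 Hz

Beat frequency = 42/6 = 7 Hz.
|f − 557| = 7, so f = 557 ± 7.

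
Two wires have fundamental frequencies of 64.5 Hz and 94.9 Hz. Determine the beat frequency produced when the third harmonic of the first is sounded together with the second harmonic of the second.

Third harmonic of the first: 3·64.5 = 193.5 Hz.
Second harmonic of the second: 2·94.9 = 189.8 Hz.
f_beat = |193.5 − 189.8| = 3.7 Hz.

3.7 Hz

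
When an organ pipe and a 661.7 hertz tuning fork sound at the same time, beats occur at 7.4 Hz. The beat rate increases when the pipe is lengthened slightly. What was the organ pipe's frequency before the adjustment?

654.3 Hz

|f − 661.7| = 7.4, so the organ pipe was at either 654.3 Hz or 669.1 Hz.
A longer pipe has a lower fundamental; the adjustment lowers the organ pipe's frequency.
The beat rate rose, so the adjustment moved the organ pipe further from 661.7 Hz — it was already below the reference.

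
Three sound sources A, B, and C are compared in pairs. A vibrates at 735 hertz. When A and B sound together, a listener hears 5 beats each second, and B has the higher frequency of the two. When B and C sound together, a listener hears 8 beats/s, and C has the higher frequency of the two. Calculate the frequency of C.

B is above A, so f_B = 735 + 5 = 740 Hz.
C is above B, so f_C = 740 + 8 = 748 Hz.

748 Hz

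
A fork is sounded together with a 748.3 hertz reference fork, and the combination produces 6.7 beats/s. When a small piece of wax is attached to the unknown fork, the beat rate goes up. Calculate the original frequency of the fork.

741.6 Hz

|f − 748.3| = 6.7, so the fork was at either 741.6 Hz or 755 Hz.
Loading a fork with wax lowers its frequency; the adjustment lowers the fork's frequency.
The beat rate rose, so the adjustment moved the fork further from 748.3 Hz — it was already below the reference.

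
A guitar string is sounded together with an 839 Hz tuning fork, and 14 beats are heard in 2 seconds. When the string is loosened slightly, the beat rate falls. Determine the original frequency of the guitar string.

846 Hz

Beat frequency = 14/2 = 7 Hz.
|f − 839| = 7, so the guitar string was at either 832 Hz or 846 Hz.
Reducing tension lowers a string's frequency; the adjustment lowers the guitar string's frequency.
The beat rate fell, so the adjustment moved the guitar string toward 839 Hz — it must have started above the reference.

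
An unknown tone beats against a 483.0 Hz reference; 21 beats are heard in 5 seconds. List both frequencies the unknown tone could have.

Beat frequency = 21/5 = 4.2 Hz.
|f − 483.0| = 4.2, so f = 483.0 ± 4.2.

478.8 Hz or 487.2 Hz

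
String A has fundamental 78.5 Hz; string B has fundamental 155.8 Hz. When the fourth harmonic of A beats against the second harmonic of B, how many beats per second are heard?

2.4 Hz

Fourth harmonic of the first: 4·78.5 = 314.0 Hz.
Second harmonic of the second: 2·155.8 = 311.6 Hz.
f_beat = |314.0 − 311.6| = 2.4 Hz.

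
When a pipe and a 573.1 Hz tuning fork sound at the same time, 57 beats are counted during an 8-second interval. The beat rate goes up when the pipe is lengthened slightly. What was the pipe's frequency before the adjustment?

565.975 Hz

Beat frequency = 57/8 = 7.125 Hz.
|f − 573.1| = 7.125, so the pipe was at either 565.975 Hz or 580.225 Hz.
A longer pipe has a lower fundamental; the adjustment lowers the pipe's frequency.
The beat rate rose, so the adjustment moved the pipe further from 573.1 Hz — it was already below the reference.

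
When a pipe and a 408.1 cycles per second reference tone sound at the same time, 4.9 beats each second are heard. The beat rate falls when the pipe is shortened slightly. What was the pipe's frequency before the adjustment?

|f − 408.1| = 4.9, so the pipe was at either 403.2 Hz or 413 Hz.
A shorter pipe has a higher fundamental; the adjustment raises the pipe's frequency.
The beat rate fell, so the adjustment moved the pipe toward 408.1 Hz — it must have started below the reference.

403.2 Hz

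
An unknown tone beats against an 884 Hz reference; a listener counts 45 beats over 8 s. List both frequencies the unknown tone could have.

878.375 Hz or 889.625 Hz

Beat frequency = 45/8 = 5.625 Hz.
|f − 884| = 5.625, so f = 884 ± 5.625.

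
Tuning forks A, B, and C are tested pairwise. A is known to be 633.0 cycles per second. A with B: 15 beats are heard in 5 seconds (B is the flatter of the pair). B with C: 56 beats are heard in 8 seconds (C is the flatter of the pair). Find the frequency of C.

A–B: Beat frequency = 15/5 = 3 Hz.
B is below A, so f_B = 633.0 − 3 = 630 Hz.
B–C: Beat frequency = 56/8 = 7 Hz.
C is below B, so f_C = 630 − 7 = 623 Hz.

623 Hz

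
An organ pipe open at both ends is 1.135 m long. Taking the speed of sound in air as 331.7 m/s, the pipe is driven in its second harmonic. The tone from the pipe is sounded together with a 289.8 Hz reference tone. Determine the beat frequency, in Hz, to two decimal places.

Open pipe: f_n = n·v/(2L) = 2·331.7/(2·1.135) = 292.2467 Hz.
f_beat = |292.2467 − 289.8| = 2.45 Hz.

2.45 Hz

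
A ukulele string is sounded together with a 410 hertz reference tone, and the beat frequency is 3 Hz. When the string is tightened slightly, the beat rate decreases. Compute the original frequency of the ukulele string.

407 Hz

|f − 410| = 3, so the ukulele string was at either 407 Hz or 413 Hz.
Increasing tension raises a string's frequency; the adjustment raises the ukulele string's frequency.
The beat rate fell, so the adjustment moved the ukulele string toward 410 Hz — it must have started below the reference.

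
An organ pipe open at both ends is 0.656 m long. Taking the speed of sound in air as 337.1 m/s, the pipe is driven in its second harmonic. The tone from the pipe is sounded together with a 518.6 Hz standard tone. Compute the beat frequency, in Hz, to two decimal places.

Open pipe: f_n = n·v/(2L) = 2·337.1/(2·0.656) = 513.8720 Hz.
f_beat = |513.8720 − 518.6| = 4.73 Hz.

4.73 Hz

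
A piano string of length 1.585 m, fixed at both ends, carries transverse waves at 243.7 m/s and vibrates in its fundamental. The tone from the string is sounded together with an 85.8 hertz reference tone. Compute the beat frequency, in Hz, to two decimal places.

8.92 Hz

For a string fixed at both ends, f_n = n·v/(2L) = 1·243.7/(2·1.585) = 76.8770 Hz.
f_beat = |76.8770 − 85.8| = 8.92 Hz.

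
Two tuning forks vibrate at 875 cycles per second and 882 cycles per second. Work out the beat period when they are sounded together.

0.143 s

f_beat = |875 − 882| = 7 Hz.
Beat period T = 1 / f_beat = 1 / 7 s.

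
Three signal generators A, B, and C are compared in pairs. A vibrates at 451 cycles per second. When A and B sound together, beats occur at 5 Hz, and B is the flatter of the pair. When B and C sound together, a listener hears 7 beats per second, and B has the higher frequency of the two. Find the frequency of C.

B is below A, so f_B = 451 − 5 = 446 Hz.
C is below B, so f_C = 446 − 7 = 439 Hz.

439 Hz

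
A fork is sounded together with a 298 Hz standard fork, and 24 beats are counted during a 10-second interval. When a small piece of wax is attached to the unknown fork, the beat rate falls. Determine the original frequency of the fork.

Beat frequency = 24/10 = 2.4 Hz.
|f − 298| = 2.4, so the fork was at either 295.6 Hz or 300.4 Hz.
Loading a fork with wax lowers its frequency; the adjustment lowers the fork's frequency.
The beat rate fell, so the adjustment moved the fork toward 298 Hz — it must have started above the reference.

300.4 Hz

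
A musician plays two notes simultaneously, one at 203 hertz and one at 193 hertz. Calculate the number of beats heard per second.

Beats arise from superposition of two nearby frequencies; the beat rate is |f₁ − f₂|.
|203 − 193| = 10 Hz.

10 Hz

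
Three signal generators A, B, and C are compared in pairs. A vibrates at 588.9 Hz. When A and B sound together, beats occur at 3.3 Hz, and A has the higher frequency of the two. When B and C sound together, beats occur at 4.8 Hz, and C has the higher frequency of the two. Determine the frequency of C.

B is below A, so f_B = 588.9 − 3.3 = 585.6 Hz.
C is above B, so f_C = 585.6 + 4.8 = 590.4 Hz.

590.4 Hz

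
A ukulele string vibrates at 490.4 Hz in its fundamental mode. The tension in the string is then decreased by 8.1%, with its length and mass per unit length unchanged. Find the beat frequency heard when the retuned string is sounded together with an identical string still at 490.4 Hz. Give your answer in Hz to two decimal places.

20.28 Hz

For a string, f ∝ √T, so the new frequency is 490.4·√0.919 = 470.1194 Hz.
f_beat = |470.1194 − 490.4| = 20.28 Hz.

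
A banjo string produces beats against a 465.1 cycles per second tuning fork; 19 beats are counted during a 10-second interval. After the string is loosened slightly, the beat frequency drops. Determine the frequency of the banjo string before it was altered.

467 Hz

Beat frequency = 19/10 = 1.9 Hz.
|f − 465.1| = 1.9, so the banjo string was at either 463.2 Hz or 467 Hz.
Reducing tension lowers a string's frequency; the adjustment lowers the banjo string's frequency.
The beat rate fell, so the adjustment moved the banjo string toward 465.1 Hz — it must have started above the reference.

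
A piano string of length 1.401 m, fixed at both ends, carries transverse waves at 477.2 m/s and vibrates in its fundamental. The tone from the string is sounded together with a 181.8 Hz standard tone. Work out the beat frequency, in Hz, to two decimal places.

For a string fixed at both ends, f_n = n·v/(2L) = 1·477.2/(2·1.401) = 170.3069 Hz.
f_beat = |170.3069 − 181.8| = 11.49 Hz.

11.49 Hz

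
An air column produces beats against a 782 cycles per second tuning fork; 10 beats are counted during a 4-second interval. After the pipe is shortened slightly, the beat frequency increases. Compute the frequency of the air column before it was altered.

784.5 Hz

Beat frequency = 10/4 = 2.5 Hz.
|f − 782| = 2.5, so the air column was at either 779.5 Hz or 784.5 Hz.
A shorter pipe has a higher fundamental; the adjustment raises the air column's frequency.
The beat rate rose, so the adjustment moved the air column further from 782 Hz — it was already above the reference.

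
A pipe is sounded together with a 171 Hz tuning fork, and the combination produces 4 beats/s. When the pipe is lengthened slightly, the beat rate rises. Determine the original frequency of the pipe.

|f − 171| = 4, so the pipe was at either 167 Hz or 175 Hz.
A longer pipe has a lower fundamental; the adjustment lowers the pipe's frequency.
The beat rate rose, so the adjustment moved the pipe further from 171 Hz — it was already below the reference.

167 Hz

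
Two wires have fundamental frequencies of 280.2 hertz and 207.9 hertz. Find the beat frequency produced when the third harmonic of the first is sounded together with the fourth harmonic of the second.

Third harmonic of the first: 3·280.2 = 840.6 Hz.
Fourth harmonic of the second: 4·207.9 = 831.6 Hz.
f_beat = |840.6 − 831.6| = 9.0 Hz.

9.0 Hz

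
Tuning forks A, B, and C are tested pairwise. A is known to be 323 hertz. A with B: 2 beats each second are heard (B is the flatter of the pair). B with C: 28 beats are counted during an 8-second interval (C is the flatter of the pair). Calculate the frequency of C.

B is below A, so f_B = 323 − 2 = 321 Hz.
B–C: Beat frequency = 28/8 = 3.5 Hz.
C is below B, so f_C = 321 − 3.5 = 317.5 Hz.

317.5 Hz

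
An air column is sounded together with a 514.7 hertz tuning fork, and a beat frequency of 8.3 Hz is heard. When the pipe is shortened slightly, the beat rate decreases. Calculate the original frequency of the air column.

506.4 Hz

|f − 514.7| = 8.3, so the air column was at either 506.4 Hz or 523 Hz.
A shorter pipe has a higher fundamental; the adjustment raises the air column's frequency.
The beat rate fell, so the adjustment moved the air column toward 514.7 Hz — it must have started below the reference.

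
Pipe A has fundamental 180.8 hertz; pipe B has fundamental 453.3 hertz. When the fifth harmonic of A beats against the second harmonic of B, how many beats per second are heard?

Fifth harmonic of the first: 5·180.8 = 904.0 Hz.
Second harmonic of the second: 2·453.3 = 906.6 Hz.
f_beat = |904.0 − 906.6| = 2.6 Hz.

2.6 Hz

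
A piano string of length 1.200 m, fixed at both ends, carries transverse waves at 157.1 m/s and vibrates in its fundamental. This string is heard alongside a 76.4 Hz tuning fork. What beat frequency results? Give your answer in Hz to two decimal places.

10.94 Hz

For a string fixed at both ends, f_n = n·v/(2L) = 1·157.1/(2·1.200) = 65.4583 Hz.
f_beat = |65.4583 − 76.4| = 10.94 Hz.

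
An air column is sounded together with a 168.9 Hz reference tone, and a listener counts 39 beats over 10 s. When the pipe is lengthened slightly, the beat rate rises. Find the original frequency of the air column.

165 Hz

Beat frequency = 39/10 = 3.9 Hz.
|f − 168.9| = 3.9, so the air column was at either 165 Hz or 172.8 Hz.
A longer pipe has a lower fundamental; the adjustment lowers the air column's frequency.
The beat rate rose, so the adjustment moved the air column further from 168.9 Hz — it was already below the reference.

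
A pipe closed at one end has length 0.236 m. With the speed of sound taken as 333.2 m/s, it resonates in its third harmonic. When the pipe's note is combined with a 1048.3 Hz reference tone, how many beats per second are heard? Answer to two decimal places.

10.60 Hz

Closed pipe (odd harmonics): f_n = n·v/(4L) = 3·333.2/(4·0.236) = 1058.8983 Hz.
f_beat = |1058.8983 − 1048.3| = 10.60 Hz.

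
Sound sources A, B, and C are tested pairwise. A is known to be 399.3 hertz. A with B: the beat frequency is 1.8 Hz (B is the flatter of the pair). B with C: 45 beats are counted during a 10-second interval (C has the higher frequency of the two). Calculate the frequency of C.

B is below A, so f_B = 399.3 − 1.8 = 397.5 Hz.
B–C: Beat frequency = 45/10 = 4.5 Hz.
C is above B, so f_C = 397.5 + 4.5 = 402 Hz.

402 Hz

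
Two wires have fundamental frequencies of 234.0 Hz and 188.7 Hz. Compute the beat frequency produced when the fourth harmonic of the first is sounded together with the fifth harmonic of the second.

7.5 Hz

Fourth harmonic of the first: 4·234.0 = 936.0 Hz.
Fifth harmonic of the second: 5·188.7 = 943.5 Hz.
f_beat = |936.0 − 943.5| = 7.5 Hz.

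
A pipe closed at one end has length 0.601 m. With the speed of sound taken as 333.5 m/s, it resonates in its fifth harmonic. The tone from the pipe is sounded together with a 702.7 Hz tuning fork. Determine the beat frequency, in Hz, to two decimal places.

Closed pipe (odd harmonics): f_n = n·v/(4L) = 5·333.5/(4·0.601) = 693.6356 Hz.
f_beat = |693.6356 − 702.7| = 9.06 Hz.

9.06 Hz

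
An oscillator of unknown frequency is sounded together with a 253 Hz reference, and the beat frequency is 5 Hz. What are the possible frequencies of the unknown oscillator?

|f − 253| = 5, so f = 253 ± 5.

248 Hz or 258 Hz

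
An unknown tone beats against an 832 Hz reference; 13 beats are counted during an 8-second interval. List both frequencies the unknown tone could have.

Beat frequency = 13/8 = 1.625 Hz.
|f − 832| = 1.625, so f = 832 ± 1.625.

830.375 Hz or 833.625 Hz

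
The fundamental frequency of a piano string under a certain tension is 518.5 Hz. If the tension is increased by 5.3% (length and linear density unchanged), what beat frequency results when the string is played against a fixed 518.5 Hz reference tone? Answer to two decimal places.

13.56 Hz

For a string, f ∝ √T, so the new frequency is 518.5·√1.053 = 532.0629 Hz.
f_beat = |532.0629 − 518.5| = 13.56 Hz.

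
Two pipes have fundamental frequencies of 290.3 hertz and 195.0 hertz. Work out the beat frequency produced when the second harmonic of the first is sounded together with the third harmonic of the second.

Second harmonic of the first: 2·290.3 = 580.6 Hz.
Third harmonic of the second: 3·195.0 = 585.0 Hz.
f_beat = |580.6 − 585.0| = 4.4 Hz.

4.4 Hz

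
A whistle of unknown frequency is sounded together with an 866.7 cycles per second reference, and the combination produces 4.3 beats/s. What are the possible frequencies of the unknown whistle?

|f − 866.7| = 4.3, so f = 866.7 ± 4.3.

862.4 Hz or 871 Hz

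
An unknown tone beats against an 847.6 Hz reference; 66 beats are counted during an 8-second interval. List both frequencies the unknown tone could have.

Beat frequency = 66/8 = 8.25 Hz.
|f − 847.6| = 8.25, so f = 847.6 ± 8.25.

839.35 Hz or 855.85 Hz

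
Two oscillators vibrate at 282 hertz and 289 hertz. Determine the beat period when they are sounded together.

0.143 s

f_beat = |282 − 289| = 7 Hz.
Beat period T = 1 / f_beat = 1 / 7 s.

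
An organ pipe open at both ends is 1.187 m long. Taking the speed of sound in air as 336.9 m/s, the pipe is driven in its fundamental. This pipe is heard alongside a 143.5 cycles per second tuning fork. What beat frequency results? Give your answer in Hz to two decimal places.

1.59 Hz

Open pipe: f_n = n·v/(2L) = 1·336.9/(2·1.187) = 141.9124 Hz.
f_beat = |141.9124 − 143.5| = 1.59 Hz.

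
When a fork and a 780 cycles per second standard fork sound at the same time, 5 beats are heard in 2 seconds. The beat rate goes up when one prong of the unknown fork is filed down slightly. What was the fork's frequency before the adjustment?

Beat frequency = 5/2 = 2.5 Hz.
|f − 780| = 2.5, so the fork was at either 777.5 Hz or 782.5 Hz.
Filing a prong removes mass and raises the fork's frequency; the adjustment raises the fork's frequency.
The beat rate rose, so the adjustment moved the fork further from 780 Hz — it was already above the reference.

782.5 Hz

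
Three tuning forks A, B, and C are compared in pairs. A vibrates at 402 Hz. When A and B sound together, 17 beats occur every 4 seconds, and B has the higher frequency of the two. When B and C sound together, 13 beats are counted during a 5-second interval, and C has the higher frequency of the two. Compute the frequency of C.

408.85 Hz

A–B: Beat frequency = 17/4 = 4.25 Hz.
B is above A, so f_B = 402 + 4.25 = 406.25 Hz.
B–C: Beat frequency = 13/5 = 2.6 Hz.
C is above B, so f_C = 406.25 + 2.6 = 408.85 Hz.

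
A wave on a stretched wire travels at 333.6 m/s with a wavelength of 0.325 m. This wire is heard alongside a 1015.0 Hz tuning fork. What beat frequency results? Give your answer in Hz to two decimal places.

Source frequency f = v/λ = 333.6/0.325 = 1026.4615 Hz.
f_beat = |1026.4615 − 1015.0| = 11.46 Hz.

11.46 Hz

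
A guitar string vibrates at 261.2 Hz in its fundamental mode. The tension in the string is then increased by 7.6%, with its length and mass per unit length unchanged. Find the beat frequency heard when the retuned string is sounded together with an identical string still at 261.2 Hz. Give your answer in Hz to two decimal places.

9.74 Hz

For a string, f ∝ √T, so the new frequency is 261.2·√1.076 = 270.9439 Hz.
f_beat = |270.9439 − 261.2| = 9.74 Hz.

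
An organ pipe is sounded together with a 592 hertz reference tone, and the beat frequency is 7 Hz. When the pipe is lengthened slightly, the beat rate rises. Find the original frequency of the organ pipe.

|f − 592| = 7, so the organ pipe was at either 585 Hz or 599 Hz.
A longer pipe has a lower fundamental; the adjustment lowers the organ pipe's frequency.
The beat rate rose, so the adjustment moved the organ pipe further from 592 Hz — it was already below the reference.

585 Hz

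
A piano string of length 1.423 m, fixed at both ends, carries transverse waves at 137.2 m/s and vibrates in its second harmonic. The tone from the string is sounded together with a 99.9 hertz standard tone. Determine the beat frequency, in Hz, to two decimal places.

3.48 Hz

For a string fixed at both ends, f_n = n·v/(2L) = 2·137.2/(2·1.423) = 96.4160 Hz.
f_beat = |96.4160 − 99.9| = 3.48 Hz.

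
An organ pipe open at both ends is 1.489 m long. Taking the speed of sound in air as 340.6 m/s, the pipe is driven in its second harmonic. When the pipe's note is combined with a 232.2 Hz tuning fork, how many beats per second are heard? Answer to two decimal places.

Open pipe: f_n = n·v/(2L) = 2·340.6/(2·1.489) = 228.7441 Hz.
f_beat = |228.7441 − 232.2| = 3.46 Hz.

3.46 Hz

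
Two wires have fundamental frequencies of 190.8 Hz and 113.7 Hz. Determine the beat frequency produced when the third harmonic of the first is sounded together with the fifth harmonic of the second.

3.9 Hz

Third harmonic of the first: 3·190.8 = 572.4 Hz.
Fifth harmonic of the second: 5·113.7 = 568.5 Hz.
f_beat = |572.4 − 568.5| = 3.9 Hz.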